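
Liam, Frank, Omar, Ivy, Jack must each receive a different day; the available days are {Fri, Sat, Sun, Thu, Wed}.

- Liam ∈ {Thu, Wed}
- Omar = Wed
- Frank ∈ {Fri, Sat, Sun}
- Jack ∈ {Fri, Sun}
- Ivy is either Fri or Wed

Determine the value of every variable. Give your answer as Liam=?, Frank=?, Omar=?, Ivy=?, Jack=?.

Liam=Thu, Frank=Sat, Omar=Wed, Ivy=Fri, Jack=Sun

Omar must be Wed (only option left). Eliminate Wed elsewhere: Liam, Ivy.
Ivy has just one choice, so Ivy = Fri. Strike Fri from Frank, Jack.
Jack must be Sun (only option left). Strike Sun from Frank.
Liam's domain is down to {Thu}, so Liam = Thu.
Frank must be Sat (only option left).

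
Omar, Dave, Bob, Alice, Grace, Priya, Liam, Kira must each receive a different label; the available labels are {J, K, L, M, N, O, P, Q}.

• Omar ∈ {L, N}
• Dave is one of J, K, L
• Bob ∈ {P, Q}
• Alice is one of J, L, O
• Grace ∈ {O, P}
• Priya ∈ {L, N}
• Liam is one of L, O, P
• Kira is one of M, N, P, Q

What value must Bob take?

Q

The 8 variables together cover exactly {J, K, L, M, N, O, P, Q} — 8 values for 8 variables — and K appears only in Dave's list, so Dave = K.
Among the 7 still-open variables, J fits only Alice (and all 7 values in {J, L, M, N, O, P, Q} must be used), so Alice = J.
Among the 6 still-open variables, M fits only Kira (and all 6 values in {L, M, N, O, P, Q} must be used), so Kira = M.
The 5 still-open variables together cover exactly {L, N, O, P, Q} — 5 values for 5 variables — and Q appears only in Bob's list, so Bob = Q.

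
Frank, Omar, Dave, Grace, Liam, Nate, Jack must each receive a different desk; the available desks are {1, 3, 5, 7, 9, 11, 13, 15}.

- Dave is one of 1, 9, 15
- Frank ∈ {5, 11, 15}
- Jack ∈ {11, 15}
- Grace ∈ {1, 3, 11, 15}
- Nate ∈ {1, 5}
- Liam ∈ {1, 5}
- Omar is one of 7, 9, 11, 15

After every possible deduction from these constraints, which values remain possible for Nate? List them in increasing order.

1, 5

The 7 variables draw from only 7 values {1, 3, 5, 7, 9, 11, 15}, so each is used; only Grace can be 3, hence Grace = 3.
The 6 still-open variables draw from only 6 values {1, 5, 7, 9, 11, 15}, so each is used; only Omar can be 7, hence Omar = 7.
Among the 5 still-open variables, 9 fits only Dave (and all 5 values in {1, 5, 9, 11, 15} must be used), so Dave = 9.
Liam and Nate between them cover only {1, 5} — a naked pair. Remove those values from Frank.
No further eliminations apply; Nate can still be any of 1, 5.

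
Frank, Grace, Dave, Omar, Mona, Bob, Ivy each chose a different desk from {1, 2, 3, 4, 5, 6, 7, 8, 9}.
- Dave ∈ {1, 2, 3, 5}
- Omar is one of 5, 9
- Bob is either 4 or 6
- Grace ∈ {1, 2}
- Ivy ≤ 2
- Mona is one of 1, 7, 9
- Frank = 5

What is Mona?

7

Frank must be 5 (only option left). So Dave, Omar can't be 5.
Omar must be 9 (only option left). So Mona can't be 9.
The 2 variables Grace and Ivy are confined to {1, 2}, which locks those values in; drop them from Dave, Mona.
So Mona = 7.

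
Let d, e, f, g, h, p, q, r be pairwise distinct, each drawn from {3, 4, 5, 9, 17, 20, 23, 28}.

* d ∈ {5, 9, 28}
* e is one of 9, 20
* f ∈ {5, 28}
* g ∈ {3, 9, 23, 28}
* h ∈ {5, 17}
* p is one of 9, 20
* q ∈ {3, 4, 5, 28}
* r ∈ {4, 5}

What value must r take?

Among the 8 variables, 17 fits only h (and all 8 values in {3, 4, 5, 9, 17, 20, 23, 28} must be used), so h = 17.
The 7 still-open variables draw from only 7 values {3, 4, 5, 9, 20, 23, 28}, so each is used; only g can be 23, hence g = 23.
The 6 still-open variables together cover exactly {3, 4, 5, 9, 20, 28} — 6 values for 6 variables — and 3 appears only in q's list, so q = 3.
The 5 still-open variables together cover exactly {4, 5, 9, 20, 28} — 5 values for 5 variables — and 4 appears only in r's list, so r = 4.

4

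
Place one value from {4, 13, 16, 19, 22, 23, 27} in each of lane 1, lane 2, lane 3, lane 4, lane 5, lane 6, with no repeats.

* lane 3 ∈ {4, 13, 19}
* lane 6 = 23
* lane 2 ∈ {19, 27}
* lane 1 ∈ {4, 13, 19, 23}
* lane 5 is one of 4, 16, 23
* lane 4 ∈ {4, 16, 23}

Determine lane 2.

27

lane 6 has just one choice, so lane 6 = 23. Remove 23 from lane 1, lane 4, lane 5.
Among the 5 still-open variables, 27 fits only lane 2 (and all 5 values in {4, 13, 16, 19, 27} must be used), so lane 2 = 27.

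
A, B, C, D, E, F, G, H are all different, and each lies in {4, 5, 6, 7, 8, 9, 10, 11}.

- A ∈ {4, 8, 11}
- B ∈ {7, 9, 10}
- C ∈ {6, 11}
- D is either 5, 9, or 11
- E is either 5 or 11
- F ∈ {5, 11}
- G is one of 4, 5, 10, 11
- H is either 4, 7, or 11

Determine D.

The 8 variables together cover exactly {4, 5, 6, 7, 8, 9, 10, 11} — 8 values for 8 variables — and 6 appears only in C's list, so C = 6.
Among the 7 still-open variables, 8 fits only A (and all 7 values in {4, 5, 7, 8, 9, 10, 11} must be used), so A = 8.
The 2 variables E and F are confined to {5, 11}, which locks those values in; drop them from D, G, H.
So D = 9.

9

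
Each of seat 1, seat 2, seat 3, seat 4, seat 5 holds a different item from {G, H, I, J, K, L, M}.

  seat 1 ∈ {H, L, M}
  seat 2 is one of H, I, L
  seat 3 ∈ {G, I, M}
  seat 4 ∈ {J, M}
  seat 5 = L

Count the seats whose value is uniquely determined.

seat 5's domain is down to {L}, so seat 5 = L. So seat 1, seat 2 can't be L.
Determined: seat 5=L. The other seats each still have more than one consistent value. That makes 1.

1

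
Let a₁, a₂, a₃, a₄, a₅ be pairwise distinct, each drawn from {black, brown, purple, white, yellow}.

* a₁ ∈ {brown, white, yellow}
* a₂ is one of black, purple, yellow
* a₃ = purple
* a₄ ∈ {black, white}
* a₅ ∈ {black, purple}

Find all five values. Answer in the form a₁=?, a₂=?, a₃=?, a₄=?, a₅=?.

a₁=brown, a₂=yellow, a₃=purple, a₄=white, a₅=black

a₃ has just one choice, so a₃ = purple. Strike purple from a₂, a₅.
That leaves a₅ = black. Eliminate black elsewhere: a₂, a₄.
a₂'s domain is down to {yellow}, so a₂ = yellow. Eliminate yellow elsewhere: a₁.
a₄ must be white (only option left). Remove white from a₁.
a₁ has just one choice, so a₁ = brown.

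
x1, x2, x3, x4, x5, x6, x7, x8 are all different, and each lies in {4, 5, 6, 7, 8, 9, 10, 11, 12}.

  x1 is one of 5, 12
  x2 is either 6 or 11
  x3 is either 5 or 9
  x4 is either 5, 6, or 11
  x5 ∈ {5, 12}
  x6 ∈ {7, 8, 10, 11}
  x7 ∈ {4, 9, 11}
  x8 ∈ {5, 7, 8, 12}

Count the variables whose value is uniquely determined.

x1 and x5 share exactly the 2 values {5, 12}; by pigeonhole those values go to them, so strike 5, 12 from x3, x4, x8.
That leaves x3 = 9. Remove 9 from x7.
The 2 variables x2 and x4 are confined to {6, 11}, which locks those values in; drop them from x6, x7.
x7's domain is down to {4}, so x7 = 4.
Determined: x3=9, x7=4. The other variables each still have more than one consistent value. That makes 2.

2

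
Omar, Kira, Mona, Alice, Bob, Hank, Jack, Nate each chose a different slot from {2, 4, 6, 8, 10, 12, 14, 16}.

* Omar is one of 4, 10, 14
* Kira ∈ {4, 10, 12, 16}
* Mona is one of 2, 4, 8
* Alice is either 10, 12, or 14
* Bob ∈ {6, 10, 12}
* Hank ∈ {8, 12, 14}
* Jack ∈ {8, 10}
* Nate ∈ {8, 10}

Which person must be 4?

The 8 variables draw from only 8 values {2, 4, 6, 8, 10, 12, 14, 16}, so each is used; only Mona can be 2, hence Mona = 2.
Among the 7 still-open variables, 6 fits only Bob (and all 7 values in {4, 6, 8, 10, 12, 14, 16} must be used), so Bob = 6.
The 6 still-open variables draw from only 6 values {4, 8, 10, 12, 14, 16}, so each is used; only Kira can be 16, hence Kira = 16.
The 5 still-open variables draw from only 5 values {4, 8, 10, 12, 14}, so each is used; only Omar can be 4, hence Omar = 4.

Omar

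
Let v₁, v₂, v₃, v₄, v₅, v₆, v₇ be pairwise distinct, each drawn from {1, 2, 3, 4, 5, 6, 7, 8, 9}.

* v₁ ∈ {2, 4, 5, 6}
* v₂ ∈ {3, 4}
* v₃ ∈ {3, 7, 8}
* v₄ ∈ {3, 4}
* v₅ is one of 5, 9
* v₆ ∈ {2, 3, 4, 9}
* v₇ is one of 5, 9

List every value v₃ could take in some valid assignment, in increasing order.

7, 8

v₂ and v₄ between them cover only {3, 4} — a naked pair. Remove those values from v₁, v₃, v₆.
v₅ and v₇ between them cover only {5, 9} — a naked pair. Remove those values from v₁, v₆.
v₆'s domain is down to {2}, so v₆ = 2. Strike 2 from v₁.
v₁'s domain is down to {6}, so v₁ = 6.
No further eliminations apply; v₃ can still be any of 7, 8.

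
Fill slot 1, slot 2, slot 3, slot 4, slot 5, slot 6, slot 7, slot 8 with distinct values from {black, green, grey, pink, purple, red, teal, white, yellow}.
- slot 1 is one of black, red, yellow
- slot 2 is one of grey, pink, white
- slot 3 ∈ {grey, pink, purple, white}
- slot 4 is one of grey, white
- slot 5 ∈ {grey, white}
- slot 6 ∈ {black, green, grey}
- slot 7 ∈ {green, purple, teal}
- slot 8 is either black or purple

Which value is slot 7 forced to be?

teal

The 2 variables slot 4 and slot 5 are confined to {grey, white}, which locks those values in; drop them from slot 2, slot 3, slot 6.
slot 2's domain is down to {pink}, so slot 2 = pink. Remove pink from slot 3.
That leaves slot 3 = purple. So slot 7, slot 8 can't be purple.
slot 8 must be black (only option left). Remove black from slot 1, slot 6.
That leaves slot 6 = green. Strike green from slot 7.
So slot 7 = teal.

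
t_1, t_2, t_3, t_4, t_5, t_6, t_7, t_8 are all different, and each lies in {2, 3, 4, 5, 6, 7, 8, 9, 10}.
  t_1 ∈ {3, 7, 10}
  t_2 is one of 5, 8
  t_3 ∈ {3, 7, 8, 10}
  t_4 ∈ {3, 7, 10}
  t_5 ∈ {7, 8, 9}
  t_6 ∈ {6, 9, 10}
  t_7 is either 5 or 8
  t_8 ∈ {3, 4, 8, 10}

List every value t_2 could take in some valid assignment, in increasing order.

5, 8

Among the 8 variables, 4 fits only t_8 (and all 8 values in {3, 4, 5, 6, 7, 8, 9, 10} must be used), so t_8 = 4.
Among the 7 still-open variables, 6 fits only t_6 (and all 7 values in {3, 5, 6, 7, 8, 9, 10} must be used), so t_6 = 6.
The 6 still-open variables together cover exactly {3, 5, 7, 8, 9, 10} — 6 values for 6 variables — and 9 appears only in t_5's list, so t_5 = 9.
t_2 and t_7 between them cover only {5, 8} — a naked pair. Remove those values from t_3.
No further eliminations apply; t_2 can still be any of 5, 8.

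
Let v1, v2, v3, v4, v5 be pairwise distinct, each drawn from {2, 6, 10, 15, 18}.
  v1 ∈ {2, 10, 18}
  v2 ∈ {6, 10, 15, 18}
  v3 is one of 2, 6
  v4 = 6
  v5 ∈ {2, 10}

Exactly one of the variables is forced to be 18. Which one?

v1

v4 has just one choice, so v4 = 6. Remove 6 from v2, v3.
v3 has just one choice, so v3 = 2. Strike 2 from v1, v5.
v5 must be 10 (only option left). So v1, v2 can't be 10.
So 18 goes to v1.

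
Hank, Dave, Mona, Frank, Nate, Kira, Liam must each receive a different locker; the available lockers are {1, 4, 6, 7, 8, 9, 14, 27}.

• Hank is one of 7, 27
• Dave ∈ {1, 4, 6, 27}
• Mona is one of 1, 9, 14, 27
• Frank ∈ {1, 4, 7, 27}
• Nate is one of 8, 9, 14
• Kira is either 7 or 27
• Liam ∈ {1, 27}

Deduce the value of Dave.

6

Hank and Kira between them cover only {7, 27} — a naked pair. Remove those values from Dave, Mona, Frank, Liam.
Liam's domain is down to {1}, so Liam = 1. Strike 1 from Dave, Mona, Frank.
Frank has just one choice, so Frank = 4. Strike 4 from Dave.
So Dave = 6.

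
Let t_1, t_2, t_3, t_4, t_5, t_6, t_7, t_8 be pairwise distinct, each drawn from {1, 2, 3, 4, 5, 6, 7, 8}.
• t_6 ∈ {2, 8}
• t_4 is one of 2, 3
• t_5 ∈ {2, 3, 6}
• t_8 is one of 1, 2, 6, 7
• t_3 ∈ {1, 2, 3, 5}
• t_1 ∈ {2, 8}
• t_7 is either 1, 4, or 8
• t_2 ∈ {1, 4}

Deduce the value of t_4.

The 8 variables draw from only 8 values {1, 2, 3, 4, 5, 6, 7, 8}, so each is used; only t_3 can be 5, hence t_3 = 5.
The 7 still-open variables draw from only 7 values {1, 2, 3, 4, 6, 7, 8}, so each is used; only t_8 can be 7, hence t_8 = 7.
The 6 still-open variables together cover exactly {1, 2, 3, 4, 6, 8} — 6 values for 6 variables — and 6 appears only in t_5's list, so t_5 = 6.
The 5 still-open variables draw from only 5 values {1, 2, 3, 4, 8}, so each is used; only t_4 can be 3, hence t_4 = 3.

3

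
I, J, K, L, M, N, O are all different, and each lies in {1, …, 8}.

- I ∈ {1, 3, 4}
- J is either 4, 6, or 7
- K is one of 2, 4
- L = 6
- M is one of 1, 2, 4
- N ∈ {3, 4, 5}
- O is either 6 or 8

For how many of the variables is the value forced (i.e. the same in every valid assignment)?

2

L's domain is down to {6}, so L = 6. Remove 6 from J, O.
O has just one choice, so O = 8.
Determined: L=6, O=8. The other variables each still have more than one consistent value. That makes 2.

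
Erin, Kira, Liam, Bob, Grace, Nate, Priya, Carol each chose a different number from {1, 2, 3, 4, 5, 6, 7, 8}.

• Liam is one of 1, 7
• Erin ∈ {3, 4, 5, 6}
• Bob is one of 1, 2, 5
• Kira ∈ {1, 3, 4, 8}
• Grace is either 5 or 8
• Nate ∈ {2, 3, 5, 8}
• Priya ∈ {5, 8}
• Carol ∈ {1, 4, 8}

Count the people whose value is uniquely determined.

The 8 variables together cover exactly {1, 2, 3, 4, 5, 6, 7, 8} — 8 values for 8 variables — and 6 appears only in Erin's list, so Erin = 6.
Among the 7 still-open variables, 7 fits only Liam (and all 7 values in {1, 2, 3, 4, 5, 7, 8} must be used), so Liam = 7.
The 2 variables Grace and Priya are confined to {5, 8}, which locks those values in; drop them from Kira, Bob, Nate, Carol.
Determined: Erin=6, Liam=7. The other people each still have more than one consistent value. That makes 2.

2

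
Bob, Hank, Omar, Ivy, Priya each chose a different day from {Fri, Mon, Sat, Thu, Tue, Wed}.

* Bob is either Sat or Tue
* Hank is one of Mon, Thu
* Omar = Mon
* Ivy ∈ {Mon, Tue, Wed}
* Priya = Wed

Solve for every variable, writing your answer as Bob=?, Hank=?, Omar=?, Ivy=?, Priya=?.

Bob=Sat, Hank=Thu, Omar=Mon, Ivy=Tue, Priya=Wed

Omar has just one choice, so Omar = Mon. Remove Mon from Hank, Ivy.
Priya must be Wed (only option left). Eliminate Wed elsewhere: Ivy.
Hank has just one choice, so Hank = Thu.
Ivy's domain is down to {Tue}, so Ivy = Tue. Remove Tue from Bob.
Bob's domain is down to {Sat}, so Bob = Sat.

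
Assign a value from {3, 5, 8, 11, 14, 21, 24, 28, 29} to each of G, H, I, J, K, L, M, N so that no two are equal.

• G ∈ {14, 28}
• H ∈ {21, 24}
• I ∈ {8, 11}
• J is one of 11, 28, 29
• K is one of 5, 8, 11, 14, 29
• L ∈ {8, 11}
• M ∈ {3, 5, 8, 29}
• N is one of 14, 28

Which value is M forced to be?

3

G and N share exactly the 2 values {14, 28}; by pigeonhole those values go to them, so strike 14, 28 from J, K.
I and L share exactly the 2 values {8, 11}; by pigeonhole those values go to them, so strike 8, 11 from J, K, M.
That leaves J = 29. Strike 29 from K, M.
K must be 5 (only option left). Strike 5 from M.
So M = 3.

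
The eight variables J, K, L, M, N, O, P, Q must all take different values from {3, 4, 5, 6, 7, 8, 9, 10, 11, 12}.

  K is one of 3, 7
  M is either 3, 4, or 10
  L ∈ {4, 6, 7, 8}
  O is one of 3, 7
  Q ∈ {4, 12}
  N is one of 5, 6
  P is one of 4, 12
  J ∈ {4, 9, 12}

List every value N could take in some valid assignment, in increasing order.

K and O share exactly the 2 values {3, 7}; by pigeonhole those values go to them, so strike 3, 7 from L, M.
P and Q between them cover only {4, 12} — a naked pair. Remove those values from J, L, M.
J must be 9 (only option left).
M has just one choice, so M = 10.
No further eliminations apply; N can still be any of 5, 6.

5, 6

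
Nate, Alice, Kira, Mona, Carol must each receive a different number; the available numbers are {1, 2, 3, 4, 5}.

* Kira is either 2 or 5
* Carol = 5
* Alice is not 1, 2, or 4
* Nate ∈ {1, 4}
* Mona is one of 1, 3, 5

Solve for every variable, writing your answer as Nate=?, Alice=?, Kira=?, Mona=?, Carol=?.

Nate=4, Alice=3, Kira=2, Mona=1, Carol=5

Carol has just one choice, so Carol = 5. Strike 5 from Alice, Kira, Mona.
That leaves Alice = 3. Eliminate 3 elsewhere: Mona.
Kira has just one choice, so Kira = 2.
Mona's domain is down to {1}, so Mona = 1. So Nate can't be 1.
Nate's domain is down to {4}, so Nate = 4.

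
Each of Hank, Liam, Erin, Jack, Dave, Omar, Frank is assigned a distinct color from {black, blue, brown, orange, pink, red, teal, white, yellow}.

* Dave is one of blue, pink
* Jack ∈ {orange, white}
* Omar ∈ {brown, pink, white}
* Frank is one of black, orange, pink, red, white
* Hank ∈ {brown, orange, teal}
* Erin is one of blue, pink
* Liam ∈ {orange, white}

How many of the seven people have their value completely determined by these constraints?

The 2 variables Liam and Jack are confined to {orange, white}, which locks those values in; drop them from Hank, Omar, Frank.
The 2 variables Erin and Dave are confined to {blue, pink}, which locks those values in; drop them from Omar, Frank.
Omar must be brown (only option left). Remove brown from Hank.
That leaves Hank = teal.
Determined: Hank=teal, Omar=brown. The other people each still have more than one consistent value. That makes 2.

2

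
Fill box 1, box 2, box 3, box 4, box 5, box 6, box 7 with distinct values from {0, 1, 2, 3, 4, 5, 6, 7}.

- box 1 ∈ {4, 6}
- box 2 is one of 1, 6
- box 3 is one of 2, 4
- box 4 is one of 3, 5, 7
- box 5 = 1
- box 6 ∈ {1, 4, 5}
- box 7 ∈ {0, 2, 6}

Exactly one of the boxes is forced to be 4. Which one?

box 5 must be 1 (only option left). Remove 1 from box 2, box 6.
box 2's domain is down to {6}, so box 2 = 6. Strike 6 from box 1, box 7.
So 4 goes to box 1.

box 1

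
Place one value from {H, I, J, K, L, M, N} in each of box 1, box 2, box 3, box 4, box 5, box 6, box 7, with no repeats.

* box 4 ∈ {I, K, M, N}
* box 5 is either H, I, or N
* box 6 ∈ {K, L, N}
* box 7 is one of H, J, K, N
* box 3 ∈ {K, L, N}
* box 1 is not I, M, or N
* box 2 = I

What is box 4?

M

box 2 has just one choice, so box 2 = I. Remove I from box 4, box 5.
The 6 still-open variables together cover exactly {H, J, K, L, M, N} — 6 values for 6 variables — and M appears only in box 4's list, so box 4 = M.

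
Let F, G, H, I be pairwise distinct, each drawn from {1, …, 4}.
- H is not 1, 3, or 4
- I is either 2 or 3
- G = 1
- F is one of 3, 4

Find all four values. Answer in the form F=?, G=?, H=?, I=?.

F=4, G=1, H=2, I=3

G's domain is down to {1}, so G = 1.
That leaves H = 2. Strike 2 from I.
I's domain is down to {3}, so I = 3. Remove 3 from F.
F's domain is down to {4}, so F = 4.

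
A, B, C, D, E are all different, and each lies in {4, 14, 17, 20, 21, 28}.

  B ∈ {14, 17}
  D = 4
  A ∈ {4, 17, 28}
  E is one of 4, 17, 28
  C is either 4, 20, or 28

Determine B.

D must be 4 (only option left). Remove 4 from A, C, E.
The 4 still-open variables draw from only 4 values {14, 17, 20, 28}, so each is used; only B can be 14, hence B = 14.

14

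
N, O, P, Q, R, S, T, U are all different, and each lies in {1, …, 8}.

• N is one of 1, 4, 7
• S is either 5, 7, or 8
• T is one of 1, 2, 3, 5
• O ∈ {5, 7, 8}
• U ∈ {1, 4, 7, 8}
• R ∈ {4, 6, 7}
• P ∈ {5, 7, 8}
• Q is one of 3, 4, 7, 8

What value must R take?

6

Among the 8 variables, 2 fits only T (and all 8 values in {1, 2, 3, 4, 5, 6, 7, 8} must be used), so T = 2.
Among the 7 still-open variables, 3 fits only Q (and all 7 values in {1, 3, 4, 5, 6, 7, 8} must be used), so Q = 3.
Among the 6 still-open variables, 6 fits only R (and all 6 values in {1, 4, 5, 6, 7, 8} must be used), so R = 6.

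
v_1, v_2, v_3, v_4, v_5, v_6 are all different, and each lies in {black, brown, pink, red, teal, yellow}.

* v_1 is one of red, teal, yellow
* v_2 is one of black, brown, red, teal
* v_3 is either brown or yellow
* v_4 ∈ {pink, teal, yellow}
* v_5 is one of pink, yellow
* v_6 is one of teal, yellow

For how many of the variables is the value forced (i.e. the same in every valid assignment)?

3

Among the 6 variables, black fits only v_2 (and all 6 values in {black, brown, pink, red, teal, yellow} must be used), so v_2 = black.
The 5 still-open variables together cover exactly {brown, pink, red, teal, yellow} — 5 values for 5 variables — and brown appears only in v_3's list, so v_3 = brown.
The 4 still-open variables draw from only 4 values {pink, red, teal, yellow}, so each is used; only v_1 can be red, hence v_1 = red.
Determined: v_1=red, v_2=black, v_3=brown. The other variables each still have more than one consistent value. That makes 3.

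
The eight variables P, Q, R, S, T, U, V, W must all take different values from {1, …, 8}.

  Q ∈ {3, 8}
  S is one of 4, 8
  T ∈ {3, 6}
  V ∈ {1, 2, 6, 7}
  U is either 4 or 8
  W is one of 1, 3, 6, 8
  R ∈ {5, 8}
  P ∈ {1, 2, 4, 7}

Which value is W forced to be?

The 8 variables draw from only 8 values {1, 2, 3, 4, 5, 6, 7, 8}, so each is used; only R can be 5, hence R = 5.
The 2 variables S and U are confined to {4, 8}, which locks those values in; drop them from P, Q, W.
Q must be 3 (only option left). Strike 3 from T, W.
That leaves T = 6. Eliminate 6 elsewhere: V, W.
So W = 1.

1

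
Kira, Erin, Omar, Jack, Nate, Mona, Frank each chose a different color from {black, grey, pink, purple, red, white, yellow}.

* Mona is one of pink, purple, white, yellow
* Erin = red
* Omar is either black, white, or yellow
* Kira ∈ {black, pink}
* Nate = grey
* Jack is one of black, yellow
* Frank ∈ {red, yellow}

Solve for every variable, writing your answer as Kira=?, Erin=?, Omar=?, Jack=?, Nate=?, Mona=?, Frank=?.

Erin must be red (only option left). Strike red from Frank.
Nate must be grey (only option left).
Frank must be yellow (only option left). So Omar, Jack, Mona can't be yellow.
Jack's domain is down to {black}, so Jack = black. Eliminate black elsewhere: Kira, Omar.
Kira has just one choice, so Kira = pink. Eliminate pink elsewhere: Mona.
Omar must be white (only option left). Eliminate white elsewhere: Mona.
Mona must be purple (only option left).

Kira=pink, Erin=red, Omar=white, Jack=black, Nate=grey, Mona=purple, Frank=yellow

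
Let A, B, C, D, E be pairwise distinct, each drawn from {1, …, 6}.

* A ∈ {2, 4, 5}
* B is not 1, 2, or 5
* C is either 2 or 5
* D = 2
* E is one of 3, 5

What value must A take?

4

D's domain is down to {2}, so D = 2. Remove 2 from A, C.
C must be 5 (only option left). Remove 5 from A, E.
So A = 4.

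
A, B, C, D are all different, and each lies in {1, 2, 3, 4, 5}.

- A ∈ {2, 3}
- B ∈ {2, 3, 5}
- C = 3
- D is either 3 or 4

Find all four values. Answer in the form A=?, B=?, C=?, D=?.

C must be 3 (only option left). Remove 3 from A, B, D.
D must be 4 (only option left).
A has just one choice, so A = 2. Remove 2 from B.
B must be 5 (only option left).

A=2, B=5, C=3, D=4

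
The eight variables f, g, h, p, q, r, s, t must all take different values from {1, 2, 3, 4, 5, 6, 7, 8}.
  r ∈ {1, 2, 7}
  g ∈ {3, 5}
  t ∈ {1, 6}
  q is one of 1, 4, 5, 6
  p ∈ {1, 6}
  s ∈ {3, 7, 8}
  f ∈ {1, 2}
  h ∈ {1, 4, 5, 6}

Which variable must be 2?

f

Among the 8 variables, 8 fits only s (and all 8 values in {1, 2, 3, 4, 5, 6, 7, 8} must be used), so s = 8.
The 7 still-open variables together cover exactly {1, 2, 3, 4, 5, 6, 7} — 7 values for 7 variables — and 3 appears only in g's list, so g = 3.
The 6 still-open variables draw from only 6 values {1, 2, 4, 5, 6, 7}, so each is used; only r can be 7, hence r = 7.
The 5 still-open variables draw from only 5 values {1, 2, 4, 5, 6}, so each is used; only f can be 2, hence f = 2.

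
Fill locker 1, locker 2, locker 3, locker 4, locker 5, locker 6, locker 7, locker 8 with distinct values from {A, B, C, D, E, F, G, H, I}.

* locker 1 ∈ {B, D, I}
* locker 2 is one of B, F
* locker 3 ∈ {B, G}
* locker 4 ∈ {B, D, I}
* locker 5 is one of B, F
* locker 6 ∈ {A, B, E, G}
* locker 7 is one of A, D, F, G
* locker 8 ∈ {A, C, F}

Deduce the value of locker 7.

A

The 8 variables draw from only 8 values {A, B, C, D, E, F, G, I}, so each is used; only locker 8 can be C, hence locker 8 = C.
The 7 still-open variables draw from only 7 values {A, B, D, E, F, G, I}, so each is used; only locker 6 can be E, hence locker 6 = E.
Among the 6 still-open variables, A fits only locker 7 (and all 6 values in {A, B, D, F, G, I} must be used), so locker 7 = A.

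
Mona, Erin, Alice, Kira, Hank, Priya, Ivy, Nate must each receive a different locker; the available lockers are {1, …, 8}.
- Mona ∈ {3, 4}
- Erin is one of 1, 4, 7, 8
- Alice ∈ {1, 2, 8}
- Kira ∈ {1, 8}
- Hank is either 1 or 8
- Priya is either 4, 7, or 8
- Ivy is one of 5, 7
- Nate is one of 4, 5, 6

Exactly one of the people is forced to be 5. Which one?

The 8 variables together cover exactly {1, 2, 3, 4, 5, 6, 7, 8} — 8 values for 8 variables — and 2 appears only in Alice's list, so Alice = 2.
The 7 still-open variables together cover exactly {1, 3, 4, 5, 6, 7, 8} — 7 values for 7 variables — and 3 appears only in Mona's list, so Mona = 3.
The 6 still-open variables draw from only 6 values {1, 4, 5, 6, 7, 8}, so each is used; only Nate can be 6, hence Nate = 6.
Among the 5 still-open variables, 5 fits only Ivy (and all 5 values in {1, 4, 5, 7, 8} must be used), so Ivy = 5.

Ivy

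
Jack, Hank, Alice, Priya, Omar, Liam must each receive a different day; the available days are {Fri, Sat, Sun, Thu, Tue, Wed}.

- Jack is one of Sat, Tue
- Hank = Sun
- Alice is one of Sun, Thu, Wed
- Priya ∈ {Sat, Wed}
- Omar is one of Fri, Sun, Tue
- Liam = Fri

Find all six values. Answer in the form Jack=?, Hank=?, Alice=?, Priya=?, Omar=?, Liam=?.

Jack=Sat, Hank=Sun, Alice=Thu, Priya=Wed, Omar=Tue, Liam=Fri

Hank must be Sun (only option left). So Alice, Omar can't be Sun.
Liam must be Fri (only option left). Remove Fri from Omar.
Omar's domain is down to {Tue}, so Omar = Tue. Eliminate Tue elsewhere: Jack.
Jack's domain is down to {Sat}, so Jack = Sat. So Priya can't be Sat.
That leaves Priya = Wed. Remove Wed from Alice.
Alice must be Thu (only option left).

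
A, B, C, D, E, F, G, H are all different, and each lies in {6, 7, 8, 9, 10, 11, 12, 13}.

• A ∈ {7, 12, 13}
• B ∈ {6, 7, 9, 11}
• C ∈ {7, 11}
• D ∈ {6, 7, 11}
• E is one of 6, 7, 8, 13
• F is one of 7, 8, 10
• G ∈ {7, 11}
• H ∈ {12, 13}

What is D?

6

The 8 variables together cover exactly {6, 7, 8, 9, 10, 11, 12, 13} — 8 values for 8 variables — and 9 appears only in B's list, so B = 9.
The 7 still-open variables draw from only 7 values {6, 7, 8, 10, 11, 12, 13}, so each is used; only F can be 10, hence F = 10.
Among the 6 still-open variables, 8 fits only E (and all 6 values in {6, 7, 8, 11, 12, 13} must be used), so E = 8.
The 5 still-open variables draw from only 5 values {6, 7, 11, 12, 13}, so each is used; only D can be 6, hence D = 6.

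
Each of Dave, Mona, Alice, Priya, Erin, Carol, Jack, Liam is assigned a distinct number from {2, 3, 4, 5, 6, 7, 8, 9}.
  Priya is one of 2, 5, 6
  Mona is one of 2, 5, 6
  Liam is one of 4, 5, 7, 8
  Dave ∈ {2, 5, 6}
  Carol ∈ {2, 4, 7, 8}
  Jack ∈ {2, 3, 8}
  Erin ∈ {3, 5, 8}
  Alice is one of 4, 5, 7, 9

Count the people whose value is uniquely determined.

1

The 8 variables draw from only 8 values {2, 3, 4, 5, 6, 7, 8, 9}, so each is used; only Alice can be 9, hence Alice = 9.
The 3 variables Dave, Mona, Priya are confined to {2, 5, 6}, which locks those values in; drop them from Erin, Carol, Jack, Liam.
The 2 variables Erin and Jack are confined to {3, 8}, which locks those values in; drop them from Carol, Liam.
Determined: Alice=9. The other people each still have more than one consistent value. That makes 1.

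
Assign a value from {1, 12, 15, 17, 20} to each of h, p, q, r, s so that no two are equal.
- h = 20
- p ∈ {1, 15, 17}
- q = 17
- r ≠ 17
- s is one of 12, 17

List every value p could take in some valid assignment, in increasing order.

1, 15

h has just one choice, so h = 20. So r can't be 20.
q must be 17 (only option left). Strike 17 from p, s.
s's domain is down to {12}, so s = 12. Strike 12 from r.
No further eliminations apply; p can still be any of 1, 15.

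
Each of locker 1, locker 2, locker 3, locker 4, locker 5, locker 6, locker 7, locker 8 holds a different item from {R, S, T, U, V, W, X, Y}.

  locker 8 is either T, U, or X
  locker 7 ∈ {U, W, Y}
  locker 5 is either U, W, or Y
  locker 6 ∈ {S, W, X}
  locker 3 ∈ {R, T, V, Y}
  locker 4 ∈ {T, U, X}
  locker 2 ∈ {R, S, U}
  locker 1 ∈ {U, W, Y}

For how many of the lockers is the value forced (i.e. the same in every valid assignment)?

3

The 8 variables together cover exactly {R, S, T, U, V, W, X, Y} — 8 values for 8 variables — and V appears only in locker 3's list, so locker 3 = V.
The 7 still-open variables together cover exactly {R, S, T, U, W, X, Y} — 7 values for 7 variables — and R appears only in locker 2's list, so locker 2 = R.
The 6 still-open variables together cover exactly {S, T, U, W, X, Y} — 6 values for 6 variables — and S appears only in locker 6's list, so locker 6 = S.
The 3 variables locker 1, locker 5, locker 7 are confined to {U, W, Y}, which locks those values in; drop them from locker 4, locker 8.
Determined: locker 2=R, locker 3=V, locker 6=S. The other lockers each still have more than one consistent value. That makes 3.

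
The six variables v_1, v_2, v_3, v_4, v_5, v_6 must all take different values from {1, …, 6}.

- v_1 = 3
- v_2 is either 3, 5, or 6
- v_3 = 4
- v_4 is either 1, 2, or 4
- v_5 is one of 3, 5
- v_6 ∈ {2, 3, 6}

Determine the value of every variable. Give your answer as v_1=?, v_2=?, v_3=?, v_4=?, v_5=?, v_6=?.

v_1 must be 3 (only option left). Strike 3 from v_2, v_5, v_6.
v_3's domain is down to {4}, so v_3 = 4. Strike 4 from v_4.
v_5 must be 5 (only option left). Eliminate 5 elsewhere: v_2.
v_2 must be 6 (only option left). So v_6 can't be 6.
v_6 has just one choice, so v_6 = 2. Eliminate 2 elsewhere: v_4.
v_4 must be 1 (only option left).

v_1=3, v_2=6, v_3=4, v_4=1, v_5=5, v_6=2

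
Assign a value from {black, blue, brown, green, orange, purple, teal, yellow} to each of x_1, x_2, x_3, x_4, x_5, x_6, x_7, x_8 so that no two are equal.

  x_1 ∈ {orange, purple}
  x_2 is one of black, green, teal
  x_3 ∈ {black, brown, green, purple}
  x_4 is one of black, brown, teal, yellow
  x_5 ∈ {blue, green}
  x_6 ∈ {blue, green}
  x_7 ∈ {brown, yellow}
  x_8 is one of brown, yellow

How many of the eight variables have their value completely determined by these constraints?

Among the 8 variables, orange fits only x_1 (and all 8 values in {black, blue, brown, green, orange, purple, teal, yellow} must be used), so x_1 = orange.
Among the 7 still-open variables, purple fits only x_3 (and all 7 values in {black, blue, brown, green, purple, teal, yellow} must be used), so x_3 = purple.
x_5 and x_6 between them cover only {blue, green} — a naked pair. Remove those values from x_2.
The 2 variables x_7 and x_8 are confined to {brown, yellow}, which locks those values in; drop them from x_4.
Determined: x_1=orange, x_3=purple. The other variables each still have more than one consistent value. That makes 2.

2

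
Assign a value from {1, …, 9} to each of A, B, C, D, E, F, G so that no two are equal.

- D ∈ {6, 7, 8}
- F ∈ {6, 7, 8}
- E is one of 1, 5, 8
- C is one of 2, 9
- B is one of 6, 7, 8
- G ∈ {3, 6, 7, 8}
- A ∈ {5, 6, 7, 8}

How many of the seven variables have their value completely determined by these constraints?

3

B, D, F share exactly the 3 values {6, 7, 8}; by pigeonhole those values go to them, so strike 6, 7, 8 from A, E, G.
A's domain is down to {5}, so A = 5. Remove 5 from E.
E's domain is down to {1}, so E = 1.
G has just one choice, so G = 3.
Determined: A=5, E=1, G=3. The other variables each still have more than one consistent value. That makes 3.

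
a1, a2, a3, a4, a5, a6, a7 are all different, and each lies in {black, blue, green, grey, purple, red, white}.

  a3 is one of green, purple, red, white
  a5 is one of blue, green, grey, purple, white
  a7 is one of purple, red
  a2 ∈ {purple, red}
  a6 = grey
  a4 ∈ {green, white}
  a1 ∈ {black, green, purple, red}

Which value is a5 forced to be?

a6 has just one choice, so a6 = grey. Remove grey from a5.
The 6 still-open variables draw from only 6 values {black, blue, green, purple, red, white}, so each is used; only a1 can be black, hence a1 = black.
Among the 5 still-open variables, blue fits only a5 (and all 5 values in {blue, green, purple, red, white} must be used), so a5 = blue.

blue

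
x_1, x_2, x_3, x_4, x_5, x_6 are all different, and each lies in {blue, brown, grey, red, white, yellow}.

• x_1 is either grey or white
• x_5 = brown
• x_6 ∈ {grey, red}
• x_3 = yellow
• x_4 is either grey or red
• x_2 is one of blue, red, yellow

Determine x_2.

blue

x_3's domain is down to {yellow}, so x_3 = yellow. Remove yellow from x_2.
x_5's domain is down to {brown}, so x_5 = brown.
The 4 still-open variables together cover exactly {blue, grey, red, white} — 4 values for 4 variables — and blue appears only in x_2's list, so x_2 = blue.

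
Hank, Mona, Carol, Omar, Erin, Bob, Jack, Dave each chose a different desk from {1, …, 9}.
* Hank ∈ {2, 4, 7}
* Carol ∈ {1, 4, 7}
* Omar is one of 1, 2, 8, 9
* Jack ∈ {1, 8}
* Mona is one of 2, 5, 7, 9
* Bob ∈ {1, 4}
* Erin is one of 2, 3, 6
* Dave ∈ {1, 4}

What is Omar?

9

Bob and Dave share exactly the 2 values {1, 4}; by pigeonhole those values go to them, so strike 1, 4 from Hank, Carol, Omar, Jack.
Carol's domain is down to {7}, so Carol = 7. So Hank, Mona can't be 7.
Jack must be 8 (only option left). So Omar can't be 8.
Hank's domain is down to {2}, so Hank = 2. So Mona, Omar, Erin can't be 2.
So Omar = 9.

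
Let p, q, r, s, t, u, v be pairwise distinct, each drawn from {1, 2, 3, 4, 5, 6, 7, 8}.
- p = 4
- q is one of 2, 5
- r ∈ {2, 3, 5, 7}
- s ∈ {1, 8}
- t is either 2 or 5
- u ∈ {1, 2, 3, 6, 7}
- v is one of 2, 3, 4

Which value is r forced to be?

p has just one choice, so p = 4. Strike 4 from v.
q and t share exactly the 2 values {2, 5}; by pigeonhole those values go to them, so strike 2, 5 from r, u, v.
v's domain is down to {3}, so v = 3. So r, u can't be 3.
So r = 7.

7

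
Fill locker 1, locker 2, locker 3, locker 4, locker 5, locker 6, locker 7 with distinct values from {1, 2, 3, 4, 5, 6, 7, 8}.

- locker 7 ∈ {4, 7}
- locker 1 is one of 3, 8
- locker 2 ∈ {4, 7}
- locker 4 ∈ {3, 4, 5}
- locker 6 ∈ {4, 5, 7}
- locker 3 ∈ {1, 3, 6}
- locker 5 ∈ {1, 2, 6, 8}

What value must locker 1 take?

8

The 2 variables locker 2 and locker 7 are confined to {4, 7}, which locks those values in; drop them from locker 4, locker 6.
That leaves locker 6 = 5. Strike 5 from locker 4.
locker 4 must be 3 (only option left). Remove 3 from locker 1, locker 3.
So locker 1 = 8.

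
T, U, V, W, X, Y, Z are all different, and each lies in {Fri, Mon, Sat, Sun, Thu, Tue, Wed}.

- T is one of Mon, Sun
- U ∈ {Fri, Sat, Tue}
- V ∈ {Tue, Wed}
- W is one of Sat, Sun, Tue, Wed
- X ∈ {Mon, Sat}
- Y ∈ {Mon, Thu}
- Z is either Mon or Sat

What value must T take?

Sun

Among the 7 variables, Fri fits only U (and all 7 values in {Fri, Mon, Sat, Sun, Thu, Tue, Wed} must be used), so U = Fri.
The 6 still-open variables together cover exactly {Mon, Sat, Sun, Thu, Tue, Wed} — 6 values for 6 variables — and Thu appears only in Y's list, so Y = Thu.
X and Z share exactly the 2 values {Mon, Sat}; by pigeonhole those values go to them, so strike Mon, Sat from T, W.
So T = Sun.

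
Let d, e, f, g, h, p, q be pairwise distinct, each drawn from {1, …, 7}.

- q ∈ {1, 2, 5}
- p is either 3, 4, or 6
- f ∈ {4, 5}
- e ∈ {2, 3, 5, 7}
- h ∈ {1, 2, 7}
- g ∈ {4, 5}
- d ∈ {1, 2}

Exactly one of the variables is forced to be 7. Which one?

Among the 7 variables, 6 fits only p (and all 7 values in {1, 2, 3, 4, 5, 6, 7} must be used), so p = 6.
Among the 6 still-open variables, 3 fits only e (and all 6 values in {1, 2, 3, 4, 5, 7} must be used), so e = 3.
The 5 still-open variables draw from only 5 values {1, 2, 4, 5, 7}, so each is used; only h can be 7, hence h = 7.

h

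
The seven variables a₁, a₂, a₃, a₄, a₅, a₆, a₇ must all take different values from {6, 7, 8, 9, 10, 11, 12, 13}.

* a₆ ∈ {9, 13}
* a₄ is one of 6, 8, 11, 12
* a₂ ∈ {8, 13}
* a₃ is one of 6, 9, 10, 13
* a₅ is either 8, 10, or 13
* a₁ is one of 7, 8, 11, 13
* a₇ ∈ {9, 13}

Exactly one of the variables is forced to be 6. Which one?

a₆ and a₇ share exactly the 2 values {9, 13}; by pigeonhole those values go to them, so strike 9, 13 from a₁, a₂, a₃, a₅.
That leaves a₂ = 8. Remove 8 from a₁, a₄, a₅.
a₅ must be 10 (only option left). Remove 10 from a₃.
So 6 goes to a₃.

a₃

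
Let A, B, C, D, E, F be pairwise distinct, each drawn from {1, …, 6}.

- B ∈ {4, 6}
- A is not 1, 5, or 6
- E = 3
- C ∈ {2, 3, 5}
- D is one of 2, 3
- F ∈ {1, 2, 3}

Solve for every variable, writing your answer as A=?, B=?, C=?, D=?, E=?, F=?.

A=4, B=6, C=5, D=2, E=3, F=1

E has just one choice, so E = 3. Eliminate 3 elsewhere: A, C, D, F.
D has just one choice, so D = 2. Eliminate 2 elsewhere: A, C, F.
That leaves F = 1.
That leaves A = 4. So B can't be 4.
B has just one choice, so B = 6.
C's domain is down to {5}, so C = 5.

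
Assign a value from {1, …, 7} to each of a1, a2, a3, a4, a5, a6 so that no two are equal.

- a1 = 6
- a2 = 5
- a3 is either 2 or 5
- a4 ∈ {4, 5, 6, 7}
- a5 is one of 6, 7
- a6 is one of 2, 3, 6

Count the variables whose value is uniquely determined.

6

a1 has just one choice, so a1 = 6. Remove 6 from a4, a5, a6.
That leaves a2 = 5. Strike 5 from a3, a4.
a3 has just one choice, so a3 = 2. Remove 2 from a6.
a5 has just one choice, so a5 = 7. So a4 can't be 7.
a6 must be 3 (only option left).
a4 has just one choice, so a4 = 4.
Every variable is fixed: a1=6, a2=5, a3=2, a4=4, a5=7, a6=3. That makes 6.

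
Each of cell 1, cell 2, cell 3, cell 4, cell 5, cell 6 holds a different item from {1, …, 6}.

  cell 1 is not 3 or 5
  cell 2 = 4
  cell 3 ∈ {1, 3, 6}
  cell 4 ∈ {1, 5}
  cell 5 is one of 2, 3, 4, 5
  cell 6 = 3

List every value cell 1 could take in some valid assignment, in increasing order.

1, 2, 6

cell 2's domain is down to {4}, so cell 2 = 4. Strike 4 from cell 1, cell 5.
cell 6 must be 3 (only option left). Strike 3 from cell 3, cell 5.
No further eliminations apply; cell 1 can still be any of 1, 2, 6.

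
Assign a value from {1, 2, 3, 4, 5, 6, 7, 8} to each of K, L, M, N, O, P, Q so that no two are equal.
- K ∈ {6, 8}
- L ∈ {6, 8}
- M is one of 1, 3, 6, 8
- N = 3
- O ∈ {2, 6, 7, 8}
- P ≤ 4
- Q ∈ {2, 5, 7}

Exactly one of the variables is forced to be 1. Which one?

N's domain is down to {3}, so N = 3. So M, P can't be 3.
K and L between them cover only {6, 8} — a naked pair. Remove those values from M, O.
So 1 goes to M.

M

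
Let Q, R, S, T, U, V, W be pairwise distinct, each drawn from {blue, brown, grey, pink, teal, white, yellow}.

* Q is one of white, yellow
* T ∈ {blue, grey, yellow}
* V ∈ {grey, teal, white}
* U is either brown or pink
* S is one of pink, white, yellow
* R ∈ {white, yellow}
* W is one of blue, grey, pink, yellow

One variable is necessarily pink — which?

The 7 variables draw from only 7 values {blue, brown, grey, pink, teal, white, yellow}, so each is used; only U can be brown, hence U = brown.
Among the 6 still-open variables, teal fits only V (and all 6 values in {blue, grey, pink, teal, white, yellow} must be used), so V = teal.
The 2 variables Q and R are confined to {white, yellow}, which locks those values in; drop them from S, T, W.
So pink goes to S.

S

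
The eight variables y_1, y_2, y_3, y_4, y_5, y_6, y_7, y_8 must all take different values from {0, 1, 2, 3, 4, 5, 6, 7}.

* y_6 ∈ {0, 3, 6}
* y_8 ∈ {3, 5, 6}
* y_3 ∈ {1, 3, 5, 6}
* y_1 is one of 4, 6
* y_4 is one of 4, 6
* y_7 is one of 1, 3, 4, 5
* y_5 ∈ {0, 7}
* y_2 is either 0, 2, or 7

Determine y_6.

Among the 8 variables, 2 fits only y_2 (and all 8 values in {0, 1, 2, 3, 4, 5, 6, 7} must be used), so y_2 = 2.
The 7 still-open variables draw from only 7 values {0, 1, 3, 4, 5, 6, 7}, so each is used; only y_5 can be 7, hence y_5 = 7.
Among the 6 still-open variables, 0 fits only y_6 (and all 6 values in {0, 1, 3, 4, 5, 6} must be used), so y_6 = 0.

0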